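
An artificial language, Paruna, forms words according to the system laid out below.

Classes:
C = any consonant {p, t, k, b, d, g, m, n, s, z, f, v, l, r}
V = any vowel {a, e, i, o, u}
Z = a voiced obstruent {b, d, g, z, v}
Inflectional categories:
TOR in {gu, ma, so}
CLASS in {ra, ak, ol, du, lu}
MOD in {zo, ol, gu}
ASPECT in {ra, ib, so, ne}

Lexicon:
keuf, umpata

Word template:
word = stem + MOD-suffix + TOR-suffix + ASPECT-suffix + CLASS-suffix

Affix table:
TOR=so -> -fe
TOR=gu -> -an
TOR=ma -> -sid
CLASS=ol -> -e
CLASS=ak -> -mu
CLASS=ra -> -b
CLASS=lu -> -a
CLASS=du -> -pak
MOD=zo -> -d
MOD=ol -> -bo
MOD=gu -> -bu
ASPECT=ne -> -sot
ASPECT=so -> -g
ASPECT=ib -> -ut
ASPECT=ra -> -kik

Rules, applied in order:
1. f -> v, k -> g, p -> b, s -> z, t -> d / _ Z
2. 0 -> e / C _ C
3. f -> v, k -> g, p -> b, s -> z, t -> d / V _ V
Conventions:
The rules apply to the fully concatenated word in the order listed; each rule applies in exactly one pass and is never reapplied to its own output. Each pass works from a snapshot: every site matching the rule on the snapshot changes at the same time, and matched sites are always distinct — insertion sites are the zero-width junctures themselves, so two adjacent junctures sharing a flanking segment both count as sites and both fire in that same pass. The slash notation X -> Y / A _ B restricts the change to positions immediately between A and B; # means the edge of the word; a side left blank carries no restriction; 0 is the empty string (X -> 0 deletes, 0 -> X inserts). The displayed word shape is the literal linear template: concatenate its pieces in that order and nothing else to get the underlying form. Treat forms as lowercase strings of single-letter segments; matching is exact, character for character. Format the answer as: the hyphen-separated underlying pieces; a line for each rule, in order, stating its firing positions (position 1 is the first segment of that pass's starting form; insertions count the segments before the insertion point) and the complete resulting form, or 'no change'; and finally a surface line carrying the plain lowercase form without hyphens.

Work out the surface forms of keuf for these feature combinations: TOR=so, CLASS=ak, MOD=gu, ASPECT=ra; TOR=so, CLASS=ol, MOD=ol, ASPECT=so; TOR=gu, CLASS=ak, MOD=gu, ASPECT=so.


cell TOR=so, CLASS=ak, MOD=gu, ASPECT=ra:
underlying: keuf-bu-fe-kik-mu
1. f -> v, k -> g, p -> b, s -> z, t -> d / _ Z: fires at position(s) 4: keuvbufekikmu
2. 0 -> e / C _ C: inserts after position(s) 4, 11: keuvebufekikemu
3. f -> v, k -> g, p -> b, s -> z, t -> d / V _ V: fires at position(s) 8, 10, 12: keuvebuvegigemu
surface: keuvebuvegigemu

cell TOR=so, CLASS=ol, MOD=ol, ASPECT=so:
underlying: keuf-bo-fe-g-e
1. f -> v, k -> g, p -> b, s -> z, t -> d / _ Z: fires at position(s) 4: keuvbofege
2. 0 -> e / C _ C: inserts after position(s) 4: keuvebofege
3. f -> v, k -> g, p -> b, s -> z, t -> d / V _ V: fires at position(s) 8: keuvebovege
surface: keuvebovege

cell TOR=gu, CLASS=ak, MOD=gu, ASPECT=so:
underlying: keuf-bu-an-g-mu
1. f -> v, k -> g, p -> b, s -> z, t -> d / _ Z: fires at position(s) 4: keuvbuangmu
2. 0 -> e / C _ C: inserts after position(s) 4, 8, 9: keuvebuanegemu
3. f -> v, k -> g, p -> b, s -> z, t -> d / V _ V: no change
surface: keuvebuanegemu


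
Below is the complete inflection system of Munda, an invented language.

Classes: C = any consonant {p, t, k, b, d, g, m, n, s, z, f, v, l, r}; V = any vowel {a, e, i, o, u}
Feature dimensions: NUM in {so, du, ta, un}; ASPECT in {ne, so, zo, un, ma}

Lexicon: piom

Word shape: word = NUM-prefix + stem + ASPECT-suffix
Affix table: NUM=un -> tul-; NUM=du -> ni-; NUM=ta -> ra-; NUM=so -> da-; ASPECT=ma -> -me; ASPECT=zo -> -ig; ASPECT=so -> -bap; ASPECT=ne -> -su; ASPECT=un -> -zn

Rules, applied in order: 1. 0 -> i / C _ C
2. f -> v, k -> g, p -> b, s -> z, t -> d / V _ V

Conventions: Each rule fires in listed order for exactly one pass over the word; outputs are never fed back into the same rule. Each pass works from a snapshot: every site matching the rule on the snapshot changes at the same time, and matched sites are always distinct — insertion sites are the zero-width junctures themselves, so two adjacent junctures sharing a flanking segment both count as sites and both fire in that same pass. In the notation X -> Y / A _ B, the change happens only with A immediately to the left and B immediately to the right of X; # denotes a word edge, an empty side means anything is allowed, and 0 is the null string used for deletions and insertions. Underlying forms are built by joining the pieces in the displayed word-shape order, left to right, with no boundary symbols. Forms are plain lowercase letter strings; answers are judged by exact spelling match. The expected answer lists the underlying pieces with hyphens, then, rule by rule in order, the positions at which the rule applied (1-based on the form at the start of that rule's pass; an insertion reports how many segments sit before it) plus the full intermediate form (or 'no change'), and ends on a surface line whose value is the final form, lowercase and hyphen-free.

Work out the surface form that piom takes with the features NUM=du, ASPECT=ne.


underlying: ni-piom-su
1. 0 -> i / C _ C: inserts after position(s) 6: nipiomisu
2. f -> v, k -> g, p -> b, s -> z, t -> d / V _ V: fires at position(s) 3, 8: nibiomizu
surface: nibiomizu


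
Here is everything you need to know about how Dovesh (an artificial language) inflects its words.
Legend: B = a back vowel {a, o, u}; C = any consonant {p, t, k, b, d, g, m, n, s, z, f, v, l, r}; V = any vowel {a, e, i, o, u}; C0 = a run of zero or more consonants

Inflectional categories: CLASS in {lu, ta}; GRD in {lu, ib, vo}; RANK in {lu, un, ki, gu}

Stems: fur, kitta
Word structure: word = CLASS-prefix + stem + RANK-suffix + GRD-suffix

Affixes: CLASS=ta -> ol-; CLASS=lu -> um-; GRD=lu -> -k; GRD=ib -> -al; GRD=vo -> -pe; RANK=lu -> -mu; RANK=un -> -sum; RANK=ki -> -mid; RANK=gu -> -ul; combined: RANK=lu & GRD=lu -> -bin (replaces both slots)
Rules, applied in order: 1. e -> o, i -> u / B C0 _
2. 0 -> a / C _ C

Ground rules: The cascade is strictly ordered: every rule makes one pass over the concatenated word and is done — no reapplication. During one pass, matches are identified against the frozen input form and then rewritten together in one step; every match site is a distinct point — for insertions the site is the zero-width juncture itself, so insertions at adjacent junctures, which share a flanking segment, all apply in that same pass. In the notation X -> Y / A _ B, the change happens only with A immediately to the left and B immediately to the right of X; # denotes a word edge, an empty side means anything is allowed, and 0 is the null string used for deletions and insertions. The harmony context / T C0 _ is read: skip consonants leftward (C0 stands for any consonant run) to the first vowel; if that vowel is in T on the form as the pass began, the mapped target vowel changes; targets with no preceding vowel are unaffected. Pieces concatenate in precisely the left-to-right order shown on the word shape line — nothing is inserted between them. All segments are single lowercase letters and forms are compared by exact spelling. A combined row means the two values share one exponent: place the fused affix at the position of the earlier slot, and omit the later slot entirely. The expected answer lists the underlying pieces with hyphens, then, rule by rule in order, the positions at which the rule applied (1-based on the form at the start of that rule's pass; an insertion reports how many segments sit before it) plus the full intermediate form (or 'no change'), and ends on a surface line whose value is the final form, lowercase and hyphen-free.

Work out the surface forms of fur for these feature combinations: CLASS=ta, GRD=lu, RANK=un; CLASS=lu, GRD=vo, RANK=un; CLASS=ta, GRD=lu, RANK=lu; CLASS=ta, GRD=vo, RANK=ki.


cell CLASS=ta, GRD=lu, RANK=un:
underlying: ol-fur-sum-k
1. e -> o, i -> u / B C0 _: no change
2. 0 -> a / C _ C: inserts after position(s) 2, 5, 8: olafurasumak
surface: olafurasumak

cell CLASS=lu, GRD=vo, RANK=un:
underlying: um-fur-sum-pe
1. e -> o, i -> u / B C0 _: fires at position(s) 10: umfursumpo
2. 0 -> a / C _ C: inserts after position(s) 2, 5, 8: umafurasumapo
surface: umafurasumapo

cell CLASS=ta, GRD=lu, RANK=lu:
underlying: ol-fur-bin
1. e -> o, i -> u / B C0 _: fires at position(s) 7: olfurbun
2. 0 -> a / C _ C: inserts after position(s) 2, 5: olafurabun
surface: olafurabun

cell CLASS=ta, GRD=vo, RANK=ki:
underlying: ol-fur-mid-pe
1. e -> o, i -> u / B C0 _: fires at position(s) 7: olfurmudpe
2. 0 -> a / C _ C: inserts after position(s) 2, 5, 8: olafuramudape
surface: olafuramudape


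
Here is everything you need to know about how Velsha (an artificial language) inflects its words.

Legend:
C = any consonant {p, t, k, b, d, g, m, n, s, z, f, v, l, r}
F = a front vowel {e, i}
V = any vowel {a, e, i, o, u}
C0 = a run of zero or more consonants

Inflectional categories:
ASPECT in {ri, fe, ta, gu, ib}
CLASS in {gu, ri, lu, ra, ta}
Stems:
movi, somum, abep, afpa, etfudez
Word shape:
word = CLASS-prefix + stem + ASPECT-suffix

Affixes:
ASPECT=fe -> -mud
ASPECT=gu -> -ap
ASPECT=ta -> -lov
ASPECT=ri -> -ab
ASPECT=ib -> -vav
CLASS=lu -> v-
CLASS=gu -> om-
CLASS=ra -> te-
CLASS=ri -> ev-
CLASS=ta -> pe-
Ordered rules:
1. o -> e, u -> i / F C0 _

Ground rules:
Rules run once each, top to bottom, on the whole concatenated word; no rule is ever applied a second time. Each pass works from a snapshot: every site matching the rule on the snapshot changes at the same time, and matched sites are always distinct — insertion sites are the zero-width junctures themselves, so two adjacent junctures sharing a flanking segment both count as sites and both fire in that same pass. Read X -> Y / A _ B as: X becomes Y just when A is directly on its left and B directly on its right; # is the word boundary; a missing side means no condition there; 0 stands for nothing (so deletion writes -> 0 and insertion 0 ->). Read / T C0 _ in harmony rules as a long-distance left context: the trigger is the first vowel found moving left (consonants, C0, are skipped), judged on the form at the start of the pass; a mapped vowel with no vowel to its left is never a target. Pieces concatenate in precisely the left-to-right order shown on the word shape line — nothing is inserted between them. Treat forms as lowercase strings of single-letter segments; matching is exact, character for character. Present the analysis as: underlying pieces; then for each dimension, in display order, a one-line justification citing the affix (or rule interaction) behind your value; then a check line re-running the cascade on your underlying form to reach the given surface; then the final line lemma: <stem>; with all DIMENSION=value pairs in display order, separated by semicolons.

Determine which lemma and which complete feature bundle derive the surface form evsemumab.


underlying: ev-somum-ab
ASPECT=ri - signalled by the affix -ab
CLASS=ri - signalled by the affix ev-
check: evsomumab -> evsemumab
lemma: somum; ASPECT=ri; CLASS=ri


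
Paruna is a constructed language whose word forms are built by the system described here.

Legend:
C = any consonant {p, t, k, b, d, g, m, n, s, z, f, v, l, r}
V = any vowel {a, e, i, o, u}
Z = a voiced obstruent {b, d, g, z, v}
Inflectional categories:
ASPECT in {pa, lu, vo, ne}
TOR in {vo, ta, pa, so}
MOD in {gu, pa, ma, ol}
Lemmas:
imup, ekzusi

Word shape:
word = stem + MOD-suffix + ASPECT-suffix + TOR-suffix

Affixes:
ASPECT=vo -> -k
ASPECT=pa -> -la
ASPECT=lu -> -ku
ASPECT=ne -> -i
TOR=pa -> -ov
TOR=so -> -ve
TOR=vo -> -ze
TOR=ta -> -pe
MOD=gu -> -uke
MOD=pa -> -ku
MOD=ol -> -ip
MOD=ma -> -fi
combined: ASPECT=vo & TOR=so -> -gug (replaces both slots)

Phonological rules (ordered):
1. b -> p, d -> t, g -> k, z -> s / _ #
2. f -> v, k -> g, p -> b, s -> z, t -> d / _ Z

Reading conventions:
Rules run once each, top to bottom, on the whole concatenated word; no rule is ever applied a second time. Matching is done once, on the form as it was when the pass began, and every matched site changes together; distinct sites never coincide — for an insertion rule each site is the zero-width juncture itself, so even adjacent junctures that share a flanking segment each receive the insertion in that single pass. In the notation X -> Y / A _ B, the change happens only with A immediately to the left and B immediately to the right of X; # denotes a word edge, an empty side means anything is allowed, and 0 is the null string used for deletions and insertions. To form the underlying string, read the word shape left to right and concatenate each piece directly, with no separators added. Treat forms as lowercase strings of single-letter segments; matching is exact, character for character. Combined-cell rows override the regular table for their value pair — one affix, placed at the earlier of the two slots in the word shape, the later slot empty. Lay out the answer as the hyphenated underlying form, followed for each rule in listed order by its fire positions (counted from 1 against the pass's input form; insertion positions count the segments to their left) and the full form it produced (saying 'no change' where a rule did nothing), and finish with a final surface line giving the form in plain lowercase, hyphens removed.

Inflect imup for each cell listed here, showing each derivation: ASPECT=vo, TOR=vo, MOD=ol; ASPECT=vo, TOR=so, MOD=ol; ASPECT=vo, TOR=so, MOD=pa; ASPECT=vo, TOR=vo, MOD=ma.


cell ASPECT=vo, TOR=vo, MOD=ol:
underlying: imup-ip-k-ze
1. b -> p, d -> t, g -> k, z -> s / _ #: no change
2. f -> v, k -> g, p -> b, s -> z, t -> d / _ Z: fires at position(s) 7: imupipgze
surface: imupipgze

cell ASPECT=vo, TOR=so, MOD=ol:
underlying: imup-ip-gug
1. b -> p, d -> t, g -> k, z -> s / _ #: fires at position(s) 9: imupipguk
2. f -> v, k -> g, p -> b, s -> z, t -> d / _ Z: fires at position(s) 6: imupibguk
surface: imupibguk

cell ASPECT=vo, TOR=so, MOD=pa:
underlying: imup-ku-gug
1. b -> p, d -> t, g -> k, z -> s / _ #: fires at position(s) 9: imupkuguk
2. f -> v, k -> g, p -> b, s -> z, t -> d / _ Z: no change
surface: imupkuguk

cell ASPECT=vo, TOR=vo, MOD=ma:
underlying: imup-fi-k-ze
1. b -> p, d -> t, g -> k, z -> s / _ #: no change
2. f -> v, k -> g, p -> b, s -> z, t -> d / _ Z: fires at position(s) 7: imupfigze
surface: imupfigze


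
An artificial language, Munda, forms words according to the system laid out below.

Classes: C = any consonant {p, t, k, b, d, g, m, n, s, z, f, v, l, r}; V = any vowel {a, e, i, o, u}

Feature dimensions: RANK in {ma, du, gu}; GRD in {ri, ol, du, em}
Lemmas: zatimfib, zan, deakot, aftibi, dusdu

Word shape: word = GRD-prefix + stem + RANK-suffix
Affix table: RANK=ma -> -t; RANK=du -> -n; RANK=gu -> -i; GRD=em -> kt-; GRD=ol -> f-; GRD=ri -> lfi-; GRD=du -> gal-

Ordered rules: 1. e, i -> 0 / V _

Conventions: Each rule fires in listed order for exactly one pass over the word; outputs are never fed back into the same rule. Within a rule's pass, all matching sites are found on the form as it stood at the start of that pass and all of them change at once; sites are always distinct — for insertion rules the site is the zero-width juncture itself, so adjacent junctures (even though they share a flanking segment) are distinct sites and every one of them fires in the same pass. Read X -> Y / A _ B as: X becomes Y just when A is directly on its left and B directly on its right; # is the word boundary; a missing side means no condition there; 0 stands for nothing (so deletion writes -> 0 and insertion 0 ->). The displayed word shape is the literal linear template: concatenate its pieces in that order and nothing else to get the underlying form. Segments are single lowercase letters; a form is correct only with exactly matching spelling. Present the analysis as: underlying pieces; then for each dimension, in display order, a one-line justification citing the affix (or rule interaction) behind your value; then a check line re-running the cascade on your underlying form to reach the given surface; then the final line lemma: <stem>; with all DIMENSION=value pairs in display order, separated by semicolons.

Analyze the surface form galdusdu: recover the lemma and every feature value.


underlying: gal-dusdu-i
RANK=gu - signalled by the affix -i
GRD=du - signalled by the affix gal-
check: galdusdui -> galdusdu
lemma: dusdu; RANK=gu; GRD=du


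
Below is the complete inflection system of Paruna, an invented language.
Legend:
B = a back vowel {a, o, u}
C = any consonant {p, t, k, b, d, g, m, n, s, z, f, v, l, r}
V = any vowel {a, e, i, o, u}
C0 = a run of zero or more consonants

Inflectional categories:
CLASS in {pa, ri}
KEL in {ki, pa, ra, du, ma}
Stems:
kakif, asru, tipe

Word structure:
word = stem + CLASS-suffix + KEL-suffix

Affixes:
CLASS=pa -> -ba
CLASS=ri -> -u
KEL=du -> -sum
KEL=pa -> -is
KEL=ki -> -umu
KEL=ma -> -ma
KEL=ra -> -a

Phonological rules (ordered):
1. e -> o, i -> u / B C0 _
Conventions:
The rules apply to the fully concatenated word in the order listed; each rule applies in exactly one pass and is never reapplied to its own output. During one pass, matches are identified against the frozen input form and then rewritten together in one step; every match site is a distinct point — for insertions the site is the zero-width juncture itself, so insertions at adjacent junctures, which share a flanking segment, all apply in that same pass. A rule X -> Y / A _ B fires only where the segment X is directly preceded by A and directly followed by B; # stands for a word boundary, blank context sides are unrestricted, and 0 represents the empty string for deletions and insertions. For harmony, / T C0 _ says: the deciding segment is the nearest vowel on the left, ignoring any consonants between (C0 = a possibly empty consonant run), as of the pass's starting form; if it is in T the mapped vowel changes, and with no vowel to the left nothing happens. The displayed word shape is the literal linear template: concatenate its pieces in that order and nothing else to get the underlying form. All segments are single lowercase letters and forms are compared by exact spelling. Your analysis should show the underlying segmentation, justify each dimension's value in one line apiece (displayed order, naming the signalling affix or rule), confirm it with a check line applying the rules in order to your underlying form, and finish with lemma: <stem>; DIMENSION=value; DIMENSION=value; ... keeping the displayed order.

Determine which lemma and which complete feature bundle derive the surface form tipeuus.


underlying: tipe-u-is
CLASS=ri - signalled by the affix -u
KEL=pa - signalled by the affix -is
check: tipeuis -> tipeuus
lemma: tipe; CLASS=ri; KEL=pa


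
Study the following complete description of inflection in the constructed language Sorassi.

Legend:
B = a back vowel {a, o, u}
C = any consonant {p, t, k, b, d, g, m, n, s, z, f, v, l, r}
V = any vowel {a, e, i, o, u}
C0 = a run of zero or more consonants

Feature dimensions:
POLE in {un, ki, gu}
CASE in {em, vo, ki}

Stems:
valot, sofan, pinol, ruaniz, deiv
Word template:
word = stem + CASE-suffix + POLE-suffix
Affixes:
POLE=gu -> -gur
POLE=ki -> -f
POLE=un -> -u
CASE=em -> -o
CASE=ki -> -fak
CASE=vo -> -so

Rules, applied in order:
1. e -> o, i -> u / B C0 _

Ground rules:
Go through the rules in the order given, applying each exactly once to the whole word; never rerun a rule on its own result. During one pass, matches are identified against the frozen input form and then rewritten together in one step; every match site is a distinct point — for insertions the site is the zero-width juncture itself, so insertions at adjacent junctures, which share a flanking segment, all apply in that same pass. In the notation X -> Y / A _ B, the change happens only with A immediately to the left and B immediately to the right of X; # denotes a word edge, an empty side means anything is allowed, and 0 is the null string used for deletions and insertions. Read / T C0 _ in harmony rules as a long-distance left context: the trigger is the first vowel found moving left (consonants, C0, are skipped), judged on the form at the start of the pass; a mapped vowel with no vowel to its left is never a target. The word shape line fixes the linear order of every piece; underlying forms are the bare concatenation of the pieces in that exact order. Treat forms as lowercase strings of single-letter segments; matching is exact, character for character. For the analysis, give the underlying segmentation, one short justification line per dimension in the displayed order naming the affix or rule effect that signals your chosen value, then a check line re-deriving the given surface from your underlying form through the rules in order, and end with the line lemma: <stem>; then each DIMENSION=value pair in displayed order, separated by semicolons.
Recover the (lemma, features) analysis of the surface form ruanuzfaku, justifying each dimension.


underlying: ruaniz-fak-u
POLE=un - signalled by the affix -u
CASE=ki - signalled by the affix -fak
check: ruanizfaku -> ruanuzfaku
lemma: ruaniz; POLE=un; CASE=ki


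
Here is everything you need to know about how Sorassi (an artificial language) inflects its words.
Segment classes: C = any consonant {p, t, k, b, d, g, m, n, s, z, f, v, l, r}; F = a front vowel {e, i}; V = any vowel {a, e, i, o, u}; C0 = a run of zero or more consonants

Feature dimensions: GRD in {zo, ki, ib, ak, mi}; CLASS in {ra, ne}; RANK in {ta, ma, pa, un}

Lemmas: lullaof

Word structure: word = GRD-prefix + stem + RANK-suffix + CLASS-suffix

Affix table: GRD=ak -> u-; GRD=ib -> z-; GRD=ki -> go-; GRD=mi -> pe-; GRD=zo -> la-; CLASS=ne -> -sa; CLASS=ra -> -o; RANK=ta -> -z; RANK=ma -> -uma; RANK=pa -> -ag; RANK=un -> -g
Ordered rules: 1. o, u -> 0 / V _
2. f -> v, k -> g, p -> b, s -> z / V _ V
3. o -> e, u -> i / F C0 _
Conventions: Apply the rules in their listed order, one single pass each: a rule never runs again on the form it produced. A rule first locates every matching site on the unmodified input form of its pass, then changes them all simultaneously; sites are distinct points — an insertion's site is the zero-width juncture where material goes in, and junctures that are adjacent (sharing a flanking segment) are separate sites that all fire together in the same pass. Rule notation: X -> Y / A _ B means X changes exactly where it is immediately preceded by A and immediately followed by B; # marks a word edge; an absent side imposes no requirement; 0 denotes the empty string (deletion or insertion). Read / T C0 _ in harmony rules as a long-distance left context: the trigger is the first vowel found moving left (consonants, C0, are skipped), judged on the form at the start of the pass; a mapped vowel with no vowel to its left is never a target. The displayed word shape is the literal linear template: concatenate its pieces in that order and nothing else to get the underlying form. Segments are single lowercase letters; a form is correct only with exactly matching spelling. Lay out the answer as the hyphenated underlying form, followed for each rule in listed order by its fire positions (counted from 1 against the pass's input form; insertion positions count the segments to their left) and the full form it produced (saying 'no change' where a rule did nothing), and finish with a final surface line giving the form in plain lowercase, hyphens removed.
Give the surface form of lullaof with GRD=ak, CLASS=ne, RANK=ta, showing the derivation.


underlying: u-lullaof-z-sa
1. o, u -> 0 / V _: fires at position(s) 7: ulullafzsa
2. f -> v, k -> g, p -> b, s -> z / V _ V: no change
3. o -> e, u -> i / F C0 _: no change
surface: ulullafzsa


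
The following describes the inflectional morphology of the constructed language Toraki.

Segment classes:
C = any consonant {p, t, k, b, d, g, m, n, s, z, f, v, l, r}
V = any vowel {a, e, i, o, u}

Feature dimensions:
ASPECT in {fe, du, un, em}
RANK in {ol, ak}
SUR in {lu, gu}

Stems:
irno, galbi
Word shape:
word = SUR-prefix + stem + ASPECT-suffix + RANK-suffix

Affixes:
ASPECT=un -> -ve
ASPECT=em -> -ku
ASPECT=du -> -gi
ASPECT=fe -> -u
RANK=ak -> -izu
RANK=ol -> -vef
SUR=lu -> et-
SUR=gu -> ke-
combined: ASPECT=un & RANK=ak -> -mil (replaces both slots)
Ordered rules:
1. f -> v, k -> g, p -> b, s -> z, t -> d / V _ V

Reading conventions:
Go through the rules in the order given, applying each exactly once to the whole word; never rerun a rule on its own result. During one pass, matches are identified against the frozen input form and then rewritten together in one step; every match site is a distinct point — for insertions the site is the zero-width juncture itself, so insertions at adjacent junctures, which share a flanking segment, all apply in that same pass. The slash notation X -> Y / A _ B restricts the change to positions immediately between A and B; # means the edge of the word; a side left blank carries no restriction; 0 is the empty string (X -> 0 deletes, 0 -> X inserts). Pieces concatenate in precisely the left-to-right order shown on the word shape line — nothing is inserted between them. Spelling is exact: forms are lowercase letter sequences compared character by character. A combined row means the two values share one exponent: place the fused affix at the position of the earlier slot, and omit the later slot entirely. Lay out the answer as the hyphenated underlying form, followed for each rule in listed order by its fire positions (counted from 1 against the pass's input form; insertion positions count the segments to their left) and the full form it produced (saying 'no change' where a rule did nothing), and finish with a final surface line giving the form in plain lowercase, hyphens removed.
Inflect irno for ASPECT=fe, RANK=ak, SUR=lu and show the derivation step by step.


underlying: et-irno-u-izu
1. f -> v, k -> g, p -> b, s -> z, t -> d / V _ V: fires at position(s) 2: edirnouizu
surface: edirnouizu


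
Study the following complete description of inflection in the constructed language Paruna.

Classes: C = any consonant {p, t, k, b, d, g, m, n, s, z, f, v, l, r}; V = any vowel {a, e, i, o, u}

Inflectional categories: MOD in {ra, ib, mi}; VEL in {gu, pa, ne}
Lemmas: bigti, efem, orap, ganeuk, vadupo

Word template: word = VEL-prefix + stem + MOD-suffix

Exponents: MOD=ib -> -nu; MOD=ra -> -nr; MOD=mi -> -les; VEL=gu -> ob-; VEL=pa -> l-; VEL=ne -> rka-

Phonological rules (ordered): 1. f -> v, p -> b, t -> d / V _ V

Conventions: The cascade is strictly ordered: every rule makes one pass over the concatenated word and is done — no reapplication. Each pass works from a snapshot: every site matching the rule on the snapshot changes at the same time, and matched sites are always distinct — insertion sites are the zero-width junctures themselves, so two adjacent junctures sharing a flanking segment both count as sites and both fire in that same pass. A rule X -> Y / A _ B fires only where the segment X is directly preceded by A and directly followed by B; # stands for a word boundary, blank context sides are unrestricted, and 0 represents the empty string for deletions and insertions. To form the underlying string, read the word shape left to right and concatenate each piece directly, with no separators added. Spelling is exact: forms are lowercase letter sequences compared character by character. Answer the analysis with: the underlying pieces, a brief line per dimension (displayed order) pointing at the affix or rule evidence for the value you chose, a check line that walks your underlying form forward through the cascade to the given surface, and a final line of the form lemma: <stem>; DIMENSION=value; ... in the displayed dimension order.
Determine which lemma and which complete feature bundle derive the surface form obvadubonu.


underlying: ob-vadupo-nu
MOD=ib - signalled by the affix -nu
VEL=gu - signalled by the affix ob-
check: obvaduponu -> obvadubonu
lemma: vadupo; MOD=ib; VEL=gu


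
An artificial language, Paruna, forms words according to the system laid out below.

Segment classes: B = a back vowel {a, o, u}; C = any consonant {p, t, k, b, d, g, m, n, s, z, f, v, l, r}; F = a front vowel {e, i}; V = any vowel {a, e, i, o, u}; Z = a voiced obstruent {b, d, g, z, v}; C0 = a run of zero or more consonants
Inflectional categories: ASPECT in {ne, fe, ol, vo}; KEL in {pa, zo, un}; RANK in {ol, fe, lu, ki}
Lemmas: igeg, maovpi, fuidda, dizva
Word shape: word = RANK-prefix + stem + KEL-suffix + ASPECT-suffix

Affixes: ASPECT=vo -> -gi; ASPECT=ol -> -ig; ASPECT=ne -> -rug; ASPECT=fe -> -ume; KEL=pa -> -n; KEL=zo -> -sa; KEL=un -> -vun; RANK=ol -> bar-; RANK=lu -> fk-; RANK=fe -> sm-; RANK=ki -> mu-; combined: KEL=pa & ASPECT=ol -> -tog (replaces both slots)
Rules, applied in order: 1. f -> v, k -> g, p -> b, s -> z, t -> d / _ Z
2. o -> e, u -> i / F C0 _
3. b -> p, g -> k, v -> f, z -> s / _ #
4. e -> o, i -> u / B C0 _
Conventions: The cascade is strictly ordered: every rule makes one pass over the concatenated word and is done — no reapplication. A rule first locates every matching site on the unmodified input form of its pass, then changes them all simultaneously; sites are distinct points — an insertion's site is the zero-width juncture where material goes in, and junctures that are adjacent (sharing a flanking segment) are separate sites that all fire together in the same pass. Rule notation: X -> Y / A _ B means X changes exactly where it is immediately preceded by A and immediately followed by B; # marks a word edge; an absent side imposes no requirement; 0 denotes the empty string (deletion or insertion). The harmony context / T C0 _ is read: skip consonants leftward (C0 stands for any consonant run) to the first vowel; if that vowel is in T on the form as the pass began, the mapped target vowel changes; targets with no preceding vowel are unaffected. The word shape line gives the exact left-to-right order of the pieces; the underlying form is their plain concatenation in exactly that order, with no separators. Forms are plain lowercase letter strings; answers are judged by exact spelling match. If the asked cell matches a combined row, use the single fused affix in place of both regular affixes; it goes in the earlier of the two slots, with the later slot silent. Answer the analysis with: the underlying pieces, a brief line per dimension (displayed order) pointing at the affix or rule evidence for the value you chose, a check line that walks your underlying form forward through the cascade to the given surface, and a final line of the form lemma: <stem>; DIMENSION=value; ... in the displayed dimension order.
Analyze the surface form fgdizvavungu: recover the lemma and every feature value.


underlying: fk-dizva-vun-gi
ASPECT=vo - signalled by the affix -gi
KEL=un - signalled by the affix -vun
RANK=lu - signalled by the affix fk-
check: fkdizvavungi -> fgdizvavungi -> fgdizvavungi -> fgdizvavungi -> fgdizvavungu
lemma: dizva; ASPECT=vo; KEL=un; RANK=lu


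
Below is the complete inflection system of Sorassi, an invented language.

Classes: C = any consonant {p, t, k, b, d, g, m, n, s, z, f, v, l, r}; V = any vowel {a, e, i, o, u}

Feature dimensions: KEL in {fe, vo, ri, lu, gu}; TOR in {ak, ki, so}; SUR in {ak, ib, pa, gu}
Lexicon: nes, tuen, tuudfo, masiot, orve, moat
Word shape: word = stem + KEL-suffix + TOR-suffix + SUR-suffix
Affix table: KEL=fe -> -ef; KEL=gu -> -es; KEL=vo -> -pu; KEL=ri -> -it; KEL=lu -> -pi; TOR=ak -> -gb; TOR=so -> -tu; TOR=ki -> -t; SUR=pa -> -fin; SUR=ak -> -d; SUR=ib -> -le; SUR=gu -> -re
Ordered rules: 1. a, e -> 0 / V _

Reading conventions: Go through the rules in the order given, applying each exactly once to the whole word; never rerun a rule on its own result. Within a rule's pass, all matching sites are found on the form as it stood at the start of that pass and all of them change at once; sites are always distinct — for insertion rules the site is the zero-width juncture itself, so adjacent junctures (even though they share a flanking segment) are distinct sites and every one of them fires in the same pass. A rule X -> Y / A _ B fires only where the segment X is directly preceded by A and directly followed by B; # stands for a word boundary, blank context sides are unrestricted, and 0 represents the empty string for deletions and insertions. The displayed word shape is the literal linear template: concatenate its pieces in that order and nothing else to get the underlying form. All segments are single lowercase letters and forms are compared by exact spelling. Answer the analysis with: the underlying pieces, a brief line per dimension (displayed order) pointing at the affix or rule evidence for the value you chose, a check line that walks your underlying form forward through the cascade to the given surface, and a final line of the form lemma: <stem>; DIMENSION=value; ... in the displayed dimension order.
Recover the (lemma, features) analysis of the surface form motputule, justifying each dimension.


underlying: moat-pu-tu-le
KEL=vo - signalled by the affix -pu
TOR=so - signalled by the affix -tu
SUR=ib - signalled by the affix -le
check: moatputule -> motputule
lemma: moat; KEL=vo; TOR=so; SUR=ib


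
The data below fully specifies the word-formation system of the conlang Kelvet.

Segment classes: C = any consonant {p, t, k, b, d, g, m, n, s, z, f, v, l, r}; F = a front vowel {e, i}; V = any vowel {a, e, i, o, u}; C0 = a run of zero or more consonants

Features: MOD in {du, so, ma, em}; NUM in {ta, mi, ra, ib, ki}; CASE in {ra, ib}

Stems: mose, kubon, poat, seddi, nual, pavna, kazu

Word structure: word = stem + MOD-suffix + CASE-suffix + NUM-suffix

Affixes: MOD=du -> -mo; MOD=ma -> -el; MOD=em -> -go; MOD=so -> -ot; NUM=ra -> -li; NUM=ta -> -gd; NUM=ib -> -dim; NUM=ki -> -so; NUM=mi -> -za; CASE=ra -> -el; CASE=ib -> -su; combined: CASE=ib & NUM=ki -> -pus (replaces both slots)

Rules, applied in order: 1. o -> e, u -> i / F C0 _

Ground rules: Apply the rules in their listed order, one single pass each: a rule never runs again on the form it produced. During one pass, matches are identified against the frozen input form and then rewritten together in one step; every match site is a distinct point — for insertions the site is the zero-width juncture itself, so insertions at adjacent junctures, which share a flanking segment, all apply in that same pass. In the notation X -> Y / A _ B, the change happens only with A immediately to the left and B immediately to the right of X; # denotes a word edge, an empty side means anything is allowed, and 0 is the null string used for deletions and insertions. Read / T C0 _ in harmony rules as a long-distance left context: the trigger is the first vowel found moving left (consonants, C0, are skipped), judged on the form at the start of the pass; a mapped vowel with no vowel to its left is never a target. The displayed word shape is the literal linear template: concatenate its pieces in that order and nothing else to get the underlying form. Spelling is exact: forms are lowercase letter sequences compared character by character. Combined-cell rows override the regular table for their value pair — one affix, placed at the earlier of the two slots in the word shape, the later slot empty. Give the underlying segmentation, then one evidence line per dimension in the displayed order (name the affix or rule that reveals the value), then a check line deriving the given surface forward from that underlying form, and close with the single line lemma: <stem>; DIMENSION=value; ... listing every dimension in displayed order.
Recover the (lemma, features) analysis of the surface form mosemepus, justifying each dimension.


underlying: mose-mo-pus
MOD=du - signalled by the affix -mo
NUM=ki - signalled by the combined affix row
CASE=ib - signalled by the combined affix row
check: mosemopus -> mosemepus
lemma: mose; MOD=du; NUM=ki; CASE=ib


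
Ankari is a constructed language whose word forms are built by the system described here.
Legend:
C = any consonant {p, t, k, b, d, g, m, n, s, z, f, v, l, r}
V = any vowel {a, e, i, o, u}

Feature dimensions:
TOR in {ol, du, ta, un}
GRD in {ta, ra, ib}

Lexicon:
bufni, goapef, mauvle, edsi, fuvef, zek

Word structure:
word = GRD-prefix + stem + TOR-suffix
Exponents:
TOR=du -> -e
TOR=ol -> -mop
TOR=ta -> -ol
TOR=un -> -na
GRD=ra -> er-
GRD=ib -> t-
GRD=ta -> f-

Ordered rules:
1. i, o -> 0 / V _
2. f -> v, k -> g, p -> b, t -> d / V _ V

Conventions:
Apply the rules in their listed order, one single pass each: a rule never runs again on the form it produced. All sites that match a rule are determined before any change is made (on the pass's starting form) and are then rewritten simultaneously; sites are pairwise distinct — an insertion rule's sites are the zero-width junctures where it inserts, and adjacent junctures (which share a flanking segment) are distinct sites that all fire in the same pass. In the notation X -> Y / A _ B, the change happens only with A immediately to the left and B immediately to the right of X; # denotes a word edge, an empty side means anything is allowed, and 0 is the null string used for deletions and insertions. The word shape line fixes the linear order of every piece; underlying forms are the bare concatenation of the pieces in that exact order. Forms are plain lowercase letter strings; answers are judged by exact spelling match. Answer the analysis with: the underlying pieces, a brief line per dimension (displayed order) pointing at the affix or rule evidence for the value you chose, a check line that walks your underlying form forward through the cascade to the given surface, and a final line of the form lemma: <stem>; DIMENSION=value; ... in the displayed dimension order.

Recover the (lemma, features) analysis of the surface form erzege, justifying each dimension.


underlying: er-zek-e
TOR=du - signalled by the affix -e
GRD=ra - signalled by the affix er-
check: erzeke -> erzeke -> erzege
lemma: zek; TOR=du; GRD=ra


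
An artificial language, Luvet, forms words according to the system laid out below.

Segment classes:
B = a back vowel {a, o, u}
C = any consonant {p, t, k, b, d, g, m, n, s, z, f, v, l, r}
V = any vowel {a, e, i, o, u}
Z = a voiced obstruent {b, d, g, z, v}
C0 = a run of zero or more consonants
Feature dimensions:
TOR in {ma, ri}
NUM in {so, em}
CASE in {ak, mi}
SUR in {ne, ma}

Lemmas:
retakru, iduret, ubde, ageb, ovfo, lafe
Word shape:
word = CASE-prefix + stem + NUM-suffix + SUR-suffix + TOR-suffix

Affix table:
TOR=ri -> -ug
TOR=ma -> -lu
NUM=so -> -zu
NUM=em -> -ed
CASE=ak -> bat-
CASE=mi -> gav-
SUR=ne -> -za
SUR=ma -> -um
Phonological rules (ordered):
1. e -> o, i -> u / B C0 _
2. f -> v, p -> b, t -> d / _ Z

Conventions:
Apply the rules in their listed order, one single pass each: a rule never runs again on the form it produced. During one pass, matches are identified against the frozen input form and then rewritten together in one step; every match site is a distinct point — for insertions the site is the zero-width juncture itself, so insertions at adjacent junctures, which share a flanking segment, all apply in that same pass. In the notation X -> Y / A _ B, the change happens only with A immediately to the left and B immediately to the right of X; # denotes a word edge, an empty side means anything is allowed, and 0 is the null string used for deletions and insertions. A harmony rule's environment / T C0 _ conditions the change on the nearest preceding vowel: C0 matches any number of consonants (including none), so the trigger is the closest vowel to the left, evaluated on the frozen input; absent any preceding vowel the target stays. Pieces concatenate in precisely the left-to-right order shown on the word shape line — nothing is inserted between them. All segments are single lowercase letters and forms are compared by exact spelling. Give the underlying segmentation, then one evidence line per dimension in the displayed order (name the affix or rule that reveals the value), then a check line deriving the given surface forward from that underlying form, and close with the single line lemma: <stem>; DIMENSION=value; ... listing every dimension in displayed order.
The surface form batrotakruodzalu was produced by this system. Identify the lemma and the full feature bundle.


underlying: bat-retakru-ed-za-lu
TOR=ma - signalled by the affix -lu
NUM=em - signalled by the affix -ed
CASE=ak - signalled by the affix bat-
SUR=ne - signalled by the affix -za
check: batretakruedzalu -> batrotakruodzalu -> batrotakruodzalu
lemma: retakru; TOR=ma; NUM=em; CASE=ak; SUR=ne
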